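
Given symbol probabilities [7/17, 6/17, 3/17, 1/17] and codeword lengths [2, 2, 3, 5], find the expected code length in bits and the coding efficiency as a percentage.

Average length L = Σ p_i × l_i = 2.3529 bits
Entropy H = 1.7395 bits
Efficiency η = H/L × 100% = 73.93%


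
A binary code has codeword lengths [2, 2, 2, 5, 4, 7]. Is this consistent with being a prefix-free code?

Kraft inequality: Σ 2^(-l_i) ≤ 1 for prefix-free code
Calculating: 2^(-2) + 2^(-2) + 2^(-2) + 2^(-5) + 2^(-4) + 2^(-7)
= 0.25 + 0.25 + 0.25 + 0.03125 + 0.0625 + 0.0078125
= 0.8516
Since 0.8516 ≤ 1, prefix-free code exists


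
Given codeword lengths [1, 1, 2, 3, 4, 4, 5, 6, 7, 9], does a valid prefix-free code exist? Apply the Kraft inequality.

Kraft inequality: Σ 2^(-l_i) ≤ 1 for prefix-free code
Calculating: 2^(-1) + 2^(-1) + 2^(-2) + 2^(-3) + 2^(-4) + 2^(-4) + 2^(-5) + 2^(-6) + 2^(-7) + 2^(-9)
= 0.5 + 0.5 + 0.25 + 0.125 + 0.0625 + 0.0625 + 0.03125 + 0.015625 + 0.0078125 + 0.001953125
= 1.5566
Since 1.5566 > 1, prefix-free code does not exist


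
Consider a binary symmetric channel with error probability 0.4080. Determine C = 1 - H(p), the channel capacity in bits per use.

For BSC with error probability p:
C = 1 - H(p) where H(p) is binary entropy
H(0.4080) = -0.4080 × log₂(0.4080) - 0.5920 × log₂(0.5920)
H(p) = 0.9754
C = 1 - 0.9754 = 0.0246 bits/use


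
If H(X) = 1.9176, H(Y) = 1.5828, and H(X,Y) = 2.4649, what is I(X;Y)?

I(X;Y) = H(X) + H(Y) - H(X,Y)
I(X;Y) = 1.9176 + 1.5828 - 2.4649 = 1.0355 bits


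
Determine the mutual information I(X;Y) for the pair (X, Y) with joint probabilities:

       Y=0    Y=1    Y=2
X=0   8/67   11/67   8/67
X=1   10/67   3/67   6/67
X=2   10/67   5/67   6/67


H(X) = 1.5686, H(Y) = 1.5623, H(X,Y) = 3.0829
I(X;Y) = H(X) + H(Y) - H(X,Y) = 0.0480 bits


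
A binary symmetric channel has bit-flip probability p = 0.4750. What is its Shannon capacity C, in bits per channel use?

For BSC with error probability p:
C = 1 - H(p) where H(p) is binary entropy
H(0.4750) = -0.4750 × log₂(0.4750) - 0.5250 × log₂(0.5250)
H(p) = 0.9982
C = 1 - 0.9982 = 0.0018 bits/use


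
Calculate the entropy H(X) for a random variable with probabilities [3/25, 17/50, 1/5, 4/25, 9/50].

H(X) = -Σ p(x) log₂ p(x)
  -3/25 × log₂(3/25) = 0.3671
  -17/50 × log₂(17/50) = 0.5292
  -1/5 × log₂(1/5) = 0.4644
  -4/25 × log₂(4/25) = 0.4230
  -9/50 × log₂(9/50) = 0.4453
H(X) = 2.2290 bits


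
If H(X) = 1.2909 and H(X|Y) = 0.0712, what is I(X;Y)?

I(X;Y) = H(X) - H(X|Y)
I(X;Y) = 1.2909 - 0.0712 = 1.2197 bits


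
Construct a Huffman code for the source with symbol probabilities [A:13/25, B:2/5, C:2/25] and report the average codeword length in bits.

Huffman tree construction:
Combine smallest probabilities repeatedly
Resulting codes:
  A: 1 (length 1)
  B: 01 (length 2)
  C: 00 (length 2)
Average length = Σ p(s) × length(s) = 1.4800 bits


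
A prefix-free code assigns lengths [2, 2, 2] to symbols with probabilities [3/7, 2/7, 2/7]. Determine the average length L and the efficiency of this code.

Average length L = Σ p_i × l_i = 2.0000 bits
Entropy H = 1.5567 bits
Efficiency η = H/L × 100% = 77.83%


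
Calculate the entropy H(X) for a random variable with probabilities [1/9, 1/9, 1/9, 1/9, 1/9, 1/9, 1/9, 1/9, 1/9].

H(X) = -Σ p(x) log₂ p(x)
  -1/9 × log₂(1/9) = 0.3522
  -1/9 × log₂(1/9) = 0.3522
  -1/9 × log₂(1/9) = 0.3522
  -1/9 × log₂(1/9) = 0.3522
  -1/9 × log₂(1/9) = 0.3522
  -1/9 × log₂(1/9) = 0.3522
  -1/9 × log₂(1/9) = 0.3522
  -1/9 × log₂(1/9) = 0.3522
  -1/9 × log₂(1/9) = 0.3522
H(X) = 3.1699 bits


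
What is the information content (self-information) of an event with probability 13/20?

Information content I(x) = -log₂(p(x))
I = -log₂(13/20) = -log₂(0.6500)
I = 0.6215 bits


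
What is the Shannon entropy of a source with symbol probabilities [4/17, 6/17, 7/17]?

H(X) = -Σ p(x) log₂ p(x)
  -4/17 × log₂(4/17) = 0.4912
  -6/17 × log₂(6/17) = 0.5303
  -7/17 × log₂(7/17) = 0.5271
H(X) = 1.5486 bits


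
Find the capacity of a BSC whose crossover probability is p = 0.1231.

For BSC with error probability p:
C = 1 - H(p) where H(p) is binary entropy
H(0.1231) = -0.1231 × log₂(0.1231) - 0.8769 × log₂(0.8769)
H(p) = 0.5382
C = 1 - 0.5382 = 0.4618 bits/use


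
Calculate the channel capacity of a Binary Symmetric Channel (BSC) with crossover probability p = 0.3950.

For BSC with error probability p:
C = 1 - H(p) where H(p) is binary entropy
H(0.3950) = -0.3950 × log₂(0.3950) - 0.6050 × log₂(0.6050)
H(p) = 0.9680
C = 1 - 0.9680 = 0.0320 bits/use


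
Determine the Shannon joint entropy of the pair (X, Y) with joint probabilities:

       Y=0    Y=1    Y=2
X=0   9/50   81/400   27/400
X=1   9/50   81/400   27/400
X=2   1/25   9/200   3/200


H(X,Y) = -Σ p(x,y) log₂ p(x,y)
  p(0,0)=9/50: -0.1800 × log₂(0.1800) = 0.4453
  p(0,1)=81/400: -0.2025 × log₂(0.2025) = 0.4666
  p(0,2)=27/400: -0.0675 × log₂(0.0675) = 0.2625
  p(1,0)=9/50: -0.1800 × log₂(0.1800) = 0.4453
  p(1,1)=81/400: -0.2025 × log₂(0.2025) = 0.4666
  p(1,2)=27/400: -0.0675 × log₂(0.0675) = 0.2625
  p(2,0)=1/25: -0.0400 × log₂(0.0400) = 0.1858
  p(2,1)=9/200: -0.0450 × log₂(0.0450) = 0.2013
  p(2,2)=3/200: -0.0150 × log₂(0.0150) = 0.0909
H(X,Y) = 2.8267 bits


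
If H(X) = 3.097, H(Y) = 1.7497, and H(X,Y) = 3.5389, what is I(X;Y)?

I(X;Y) = H(X) + H(Y) - H(X,Y)
I(X;Y) = 3.097 + 1.7497 - 3.5389 = 1.3078 bits


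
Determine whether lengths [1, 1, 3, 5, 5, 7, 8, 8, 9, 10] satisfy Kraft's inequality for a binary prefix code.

Kraft inequality: Σ 2^(-l_i) ≤ 1 for prefix-free code
Calculating: 2^(-1) + 2^(-1) + 2^(-3) + 2^(-5) + 2^(-5) + 2^(-7) + 2^(-8) + 2^(-8) + 2^(-9) + 2^(-10)
= 0.5 + 0.5 + 0.125 + 0.03125 + 0.03125 + 0.0078125 + 0.00390625 + 0.00390625 + 0.001953125 + 0.0009765625
= 1.2061
Since 1.2061 > 1, prefix-free code does not exist


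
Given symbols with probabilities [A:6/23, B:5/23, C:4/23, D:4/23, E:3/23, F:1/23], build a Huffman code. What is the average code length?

Huffman tree construction:
Combine smallest probabilities repeatedly
Resulting codes:
  A: 10 (length 2)
  B: 01 (length 2)
  C: 110 (length 3)
  D: 111 (length 3)
  E: 001 (length 3)
  F: 000 (length 3)
Average length = Σ p(s) × length(s) = 2.5217 bits


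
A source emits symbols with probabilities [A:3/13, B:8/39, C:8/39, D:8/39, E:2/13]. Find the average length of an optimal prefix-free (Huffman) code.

Huffman tree construction:
Combine smallest probabilities repeatedly
Resulting codes:
  A: 10 (length 2)
  B: 111 (length 3)
  C: 00 (length 2)
  D: 01 (length 2)
  E: 110 (length 3)
Average length = Σ p(s) × length(s) = 2.3590 bits


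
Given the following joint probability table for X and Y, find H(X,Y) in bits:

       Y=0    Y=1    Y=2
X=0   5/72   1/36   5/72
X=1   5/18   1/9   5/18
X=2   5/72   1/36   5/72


H(X,Y) = -Σ p(x,y) log₂ p(x,y)
  p(0,0)=5/72: -0.0694 × log₂(0.0694) = 0.2672
  p(0,1)=1/36: -0.0278 × log₂(0.0278) = 0.1436
  p(0,2)=5/72: -0.0694 × log₂(0.0694) = 0.2672
  p(1,0)=5/18: -0.2778 × log₂(0.2778) = 0.5133
  p(1,1)=1/9: -0.1111 × log₂(0.1111) = 0.3522
  p(1,2)=5/18: -0.2778 × log₂(0.2778) = 0.5133
  p(2,0)=5/72: -0.0694 × log₂(0.0694) = 0.2672
  p(2,1)=1/36: -0.0278 × log₂(0.0278) = 0.1436
  p(2,2)=5/72: -0.0694 × log₂(0.0694) = 0.2672
H(X,Y) = 2.7350 bits


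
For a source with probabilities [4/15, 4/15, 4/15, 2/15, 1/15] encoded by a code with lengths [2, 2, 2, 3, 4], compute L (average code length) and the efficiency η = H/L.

Average length L = Σ p_i × l_i = 2.2667 bits
Entropy H = 2.1736 bits
Efficiency η = H/L × 100% = 95.89%


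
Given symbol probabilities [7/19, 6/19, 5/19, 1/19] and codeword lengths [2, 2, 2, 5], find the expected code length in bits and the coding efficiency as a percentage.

Average length L = Σ p_i × l_i = 2.1579 bits
Entropy H = 1.7863 bits
Efficiency η = H/L × 100% = 82.78%


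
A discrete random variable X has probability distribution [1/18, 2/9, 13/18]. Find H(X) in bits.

H(X) = -Σ p(x) log₂ p(x)
  -1/18 × log₂(1/18) = 0.2317
  -2/9 × log₂(2/9) = 0.4822
  -13/18 × log₂(13/18) = 0.3391
H(X) = 1.0529 bits


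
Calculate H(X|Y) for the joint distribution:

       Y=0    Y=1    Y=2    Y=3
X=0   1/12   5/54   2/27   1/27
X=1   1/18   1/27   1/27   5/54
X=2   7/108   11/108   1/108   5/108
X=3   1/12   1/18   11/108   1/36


H(X|Y) = Σ_y p(y) H(X|Y=y)
  p(Y=0) = 31/108, H(X|Y=0) = 1.9794
  p(Y=1) = 31/108, H(X|Y=1) = 1.8967
  p(Y=2) = 2/9, H(X|Y=2) = 1.6661
  p(Y=3) = 11/54, H(X|Y=3) = 1.8420
H(X|Y) = 0.2870×1.9794 + 0.2870×1.8967 + 0.2222×1.6661 + 0.2037×1.8420 = 1.8580 bits


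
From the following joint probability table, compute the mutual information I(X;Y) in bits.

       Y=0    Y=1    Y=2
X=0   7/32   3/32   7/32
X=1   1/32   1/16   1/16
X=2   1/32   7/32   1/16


H(X) = 1.4276, H(Y) = 1.5749, H(X,Y) = 2.8216
I(X;Y) = H(X) + H(Y) - H(X,Y) = 0.1810 bits


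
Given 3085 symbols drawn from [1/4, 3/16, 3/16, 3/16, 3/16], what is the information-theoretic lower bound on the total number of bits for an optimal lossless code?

Entropy H = 2.3113 bits/symbol
Minimum bits = H × n = 2.3113 × 3085
= 7130.29 bits


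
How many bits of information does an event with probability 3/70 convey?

Information content I(x) = -log₂(p(x))
I = -log₂(3/70) = -log₂(0.0429)
I = 4.5443 bits


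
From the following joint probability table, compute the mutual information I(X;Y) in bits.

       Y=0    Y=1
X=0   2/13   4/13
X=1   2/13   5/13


H(X) = 0.9957, H(Y) = 0.8905, H(X,Y) = 1.8843
I(X;Y) = H(X) + H(Y) - H(X,Y) = 0.0019 bits


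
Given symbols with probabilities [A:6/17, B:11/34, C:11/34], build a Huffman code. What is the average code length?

Huffman tree construction:
Combine smallest probabilities repeatedly
Resulting codes:
  A: 0 (length 1)
  B: 10 (length 2)
  C: 11 (length 2)
Average length = Σ p(s) × length(s) = 1.6471 bits


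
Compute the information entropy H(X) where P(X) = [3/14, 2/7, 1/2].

H(X) = -Σ p(x) log₂ p(x)
  -3/14 × log₂(3/14) = 0.4762
  -2/7 × log₂(2/7) = 0.5164
  -1/2 × log₂(1/2) = 0.5000
H(X) = 1.4926 bits


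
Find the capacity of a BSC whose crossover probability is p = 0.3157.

For BSC with error probability p:
C = 1 - H(p) where H(p) is binary entropy
H(0.3157) = -0.3157 × log₂(0.3157) - 0.6843 × log₂(0.6843)
H(p) = 0.8996
C = 1 - 0.8996 = 0.1004 bits/use


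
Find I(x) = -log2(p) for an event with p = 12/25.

Information content I(x) = -log₂(p(x))
I = -log₂(12/25) = -log₂(0.4800)
I = 1.0589 bits


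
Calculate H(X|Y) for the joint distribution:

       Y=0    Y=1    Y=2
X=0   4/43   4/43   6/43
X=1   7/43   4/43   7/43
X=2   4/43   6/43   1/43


H(X|Y) = Σ_y p(y) H(X|Y=y)
  p(Y=0) = 15/43, H(X|Y=0) = 1.5301
  p(Y=1) = 14/43, H(X|Y=1) = 1.5567
  p(Y=2) = 14/43, H(X|Y=2) = 1.2958
H(X|Y) = 0.3488×1.5301 + 0.3256×1.5567 + 0.3256×1.2958 = 1.4625 bits


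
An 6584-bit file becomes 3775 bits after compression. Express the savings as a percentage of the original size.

Space savings = (1 - Compressed/Original) × 100%
= (1 - 3775/6584) × 100%
= 42.66%


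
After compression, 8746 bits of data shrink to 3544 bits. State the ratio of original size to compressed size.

Compression ratio = Original / Compressed
= 8746 / 3544 = 2.47:1


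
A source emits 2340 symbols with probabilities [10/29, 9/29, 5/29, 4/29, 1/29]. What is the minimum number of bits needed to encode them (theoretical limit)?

Entropy H = 2.0525 bits/symbol
Minimum bits = H × n = 2.0525 × 2340
= 4802.91 bits


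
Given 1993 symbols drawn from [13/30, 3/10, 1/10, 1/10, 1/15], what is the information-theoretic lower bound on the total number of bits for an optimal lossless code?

Entropy H = 1.9687 bits/symbol
Minimum bits = H × n = 1.9687 × 1993
= 3923.68 bits


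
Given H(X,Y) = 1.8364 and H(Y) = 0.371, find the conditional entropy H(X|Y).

Chain rule: H(X,Y) = H(X|Y) + H(Y)
H(X|Y) = H(X,Y) - H(Y) = 1.8364 - 0.371 = 1.4654 bits


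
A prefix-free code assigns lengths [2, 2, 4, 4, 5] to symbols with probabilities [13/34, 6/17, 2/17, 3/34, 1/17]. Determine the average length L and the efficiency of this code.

Average length L = Σ p_i × l_i = 2.5882 bits
Entropy H = 1.9733 bits
Efficiency η = H/L × 100% = 76.24%


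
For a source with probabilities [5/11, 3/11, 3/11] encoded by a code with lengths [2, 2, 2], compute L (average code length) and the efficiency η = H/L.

Average length L = Σ p_i × l_i = 2.0000 bits
Entropy H = 1.5395 bits
Efficiency η = H/L × 100% = 76.97%


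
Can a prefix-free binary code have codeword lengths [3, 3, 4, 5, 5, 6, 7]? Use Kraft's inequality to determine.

Kraft inequality: Σ 2^(-l_i) ≤ 1 for prefix-free code
Calculating: 2^(-3) + 2^(-3) + 2^(-4) + 2^(-5) + 2^(-5) + 2^(-6) + 2^(-7)
= 0.125 + 0.125 + 0.0625 + 0.03125 + 0.03125 + 0.015625 + 0.0078125
= 0.3984
Since 0.3984 ≤ 1, prefix-free code exists


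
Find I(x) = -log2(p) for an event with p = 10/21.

Information content I(x) = -log₂(p(x))
I = -log₂(10/21) = -log₂(0.4762)
I = 1.0704 bits


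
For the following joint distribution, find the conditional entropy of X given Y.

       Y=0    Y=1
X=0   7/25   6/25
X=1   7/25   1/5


H(X|Y) = Σ_y p(y) H(X|Y=y)
  p(Y=0) = 14/25, H(X|Y=0) = 1.0000
  p(Y=1) = 11/25, H(X|Y=1) = 0.9940
H(X|Y) = 0.5600×1.0000 + 0.4400×0.9940 = 0.9974 bits


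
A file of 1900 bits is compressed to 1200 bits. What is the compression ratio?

Compression ratio = Original / Compressed
= 1900 / 1200 = 1.58:1


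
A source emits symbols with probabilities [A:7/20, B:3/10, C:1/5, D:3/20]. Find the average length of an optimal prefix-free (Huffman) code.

Huffman tree construction:
Combine smallest probabilities repeatedly
Resulting codes:
  A: 11 (length 2)
  B: 10 (length 2)
  C: 01 (length 2)
  D: 00 (length 2)
Average length = Σ p(s) × length(s) = 2.0000 bits


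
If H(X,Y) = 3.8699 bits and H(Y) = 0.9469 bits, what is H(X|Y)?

Chain rule: H(X,Y) = H(X|Y) + H(Y)
H(X|Y) = H(X,Y) - H(Y) = 3.8699 - 0.9469 = 2.923 bits


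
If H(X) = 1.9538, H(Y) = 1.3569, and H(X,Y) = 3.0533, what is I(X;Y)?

I(X;Y) = H(X) + H(Y) - H(X,Y)
I(X;Y) = 1.9538 + 1.3569 - 3.0533 = 0.2574 bits


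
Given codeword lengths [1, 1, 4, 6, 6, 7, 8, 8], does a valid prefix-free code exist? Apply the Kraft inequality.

Kraft inequality: Σ 2^(-l_i) ≤ 1 for prefix-free code
Calculating: 2^(-1) + 2^(-1) + 2^(-4) + 2^(-6) + 2^(-6) + 2^(-7) + 2^(-8) + 2^(-8)
= 0.5 + 0.5 + 0.0625 + 0.015625 + 0.015625 + 0.0078125 + 0.00390625 + 0.00390625
= 1.1094
Since 1.1094 > 1, prefix-free code does not exist


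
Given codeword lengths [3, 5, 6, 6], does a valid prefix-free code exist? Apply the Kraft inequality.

Kraft inequality: Σ 2^(-l_i) ≤ 1 for prefix-free code
Calculating: 2^(-3) + 2^(-5) + 2^(-6) + 2^(-6)
= 0.125 + 0.03125 + 0.015625 + 0.015625
= 0.1875
Since 0.1875 ≤ 1, prefix-free code exists


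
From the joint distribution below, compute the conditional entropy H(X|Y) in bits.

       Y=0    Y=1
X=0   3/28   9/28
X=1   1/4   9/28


H(X|Y) = Σ_y p(y) H(X|Y=y)
  p(Y=0) = 5/14, H(X|Y=0) = 0.8813
  p(Y=1) = 9/14, H(X|Y=1) = 1.0000
H(X|Y) = 0.3571×0.8813 + 0.6429×1.0000 = 0.9576 bits


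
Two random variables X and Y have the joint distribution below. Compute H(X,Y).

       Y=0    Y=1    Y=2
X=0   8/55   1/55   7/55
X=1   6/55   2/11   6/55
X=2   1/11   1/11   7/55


H(X,Y) = -Σ p(x,y) log₂ p(x,y)
  p(0,0)=8/55: -0.1455 × log₂(0.1455) = 0.4046
  p(0,1)=1/55: -0.0182 × log₂(0.0182) = 0.1051
  p(0,2)=7/55: -0.1273 × log₂(0.1273) = 0.3785
  p(1,0)=6/55: -0.1091 × log₂(0.1091) = 0.3487
  p(1,1)=2/11: -0.1818 × log₂(0.1818) = 0.4472
  p(1,2)=6/55: -0.1091 × log₂(0.1091) = 0.3487
  p(2,0)=1/11: -0.0909 × log₂(0.0909) = 0.3145
  p(2,1)=1/11: -0.0909 × log₂(0.0909) = 0.3145
  p(2,2)=7/55: -0.1273 × log₂(0.1273) = 0.3785
H(X,Y) = 3.0402 bits


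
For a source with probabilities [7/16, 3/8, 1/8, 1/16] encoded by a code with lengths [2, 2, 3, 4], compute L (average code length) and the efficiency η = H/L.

Average length L = Σ p_i × l_i = 2.2500 bits
Entropy H = 1.6774 bits
Efficiency η = H/L × 100% = 74.55%


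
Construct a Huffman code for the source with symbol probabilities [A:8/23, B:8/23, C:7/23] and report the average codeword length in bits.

Huffman tree construction:
Combine smallest probabilities repeatedly
Resulting codes:
  A: 11 (length 2)
  B: 0 (length 1)
  C: 10 (length 2)
Average length = Σ p(s) × length(s) = 1.6522 bits


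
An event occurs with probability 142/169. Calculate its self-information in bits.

Information content I(x) = -log₂(p(x))
I = -log₂(142/169) = -log₂(0.8402)
I = 0.2511 bits


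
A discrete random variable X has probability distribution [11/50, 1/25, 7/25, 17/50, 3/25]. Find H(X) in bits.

H(X) = -Σ p(x) log₂ p(x)
  -11/50 × log₂(11/50) = 0.4806
  -1/25 × log₂(1/25) = 0.1858
  -7/25 × log₂(7/25) = 0.5142
  -17/50 × log₂(17/50) = 0.5292
  -3/25 × log₂(3/25) = 0.3671
H(X) = 2.0768 bits


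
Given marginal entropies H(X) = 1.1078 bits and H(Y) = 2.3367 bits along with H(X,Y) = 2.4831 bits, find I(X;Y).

I(X;Y) = H(X) + H(Y) - H(X,Y)
I(X;Y) = 1.1078 + 2.3367 - 2.4831 = 0.9614 bits


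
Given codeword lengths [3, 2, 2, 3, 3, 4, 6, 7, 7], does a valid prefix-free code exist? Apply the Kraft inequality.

Kraft inequality: Σ 2^(-l_i) ≤ 1 for prefix-free code
Calculating: 2^(-3) + 2^(-2) + 2^(-2) + 2^(-3) + 2^(-3) + 2^(-4) + 2^(-6) + 2^(-7) + 2^(-7)
= 0.125 + 0.25 + 0.25 + 0.125 + 0.125 + 0.0625 + 0.015625 + 0.0078125 + 0.0078125
= 0.9688
Since 0.9688 ≤ 1, prefix-free code exists


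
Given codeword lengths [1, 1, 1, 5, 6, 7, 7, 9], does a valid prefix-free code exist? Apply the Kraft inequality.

Kraft inequality: Σ 2^(-l_i) ≤ 1 for prefix-free code
Calculating: 2^(-1) + 2^(-1) + 2^(-1) + 2^(-5) + 2^(-6) + 2^(-7) + 2^(-7) + 2^(-9)
= 0.5 + 0.5 + 0.5 + 0.03125 + 0.015625 + 0.0078125 + 0.0078125 + 0.001953125
= 1.5645
Since 1.5645 > 1, prefix-free code does not exist


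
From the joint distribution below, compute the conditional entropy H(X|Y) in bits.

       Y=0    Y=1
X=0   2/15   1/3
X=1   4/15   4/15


H(X|Y) = Σ_y p(y) H(X|Y=y)
  p(Y=0) = 2/5, H(X|Y=0) = 0.9183
  p(Y=1) = 3/5, H(X|Y=1) = 0.9911
H(X|Y) = 0.4000×0.9183 + 0.6000×0.9911 = 0.9620 bits


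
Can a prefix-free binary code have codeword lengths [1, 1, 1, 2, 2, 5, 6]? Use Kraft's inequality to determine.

Kraft inequality: Σ 2^(-l_i) ≤ 1 for prefix-free code
Calculating: 2^(-1) + 2^(-1) + 2^(-1) + 2^(-2) + 2^(-2) + 2^(-5) + 2^(-6)
= 0.5 + 0.5 + 0.5 + 0.25 + 0.25 + 0.03125 + 0.015625
= 2.0469
Since 2.0469 > 1, prefix-free code does not exist


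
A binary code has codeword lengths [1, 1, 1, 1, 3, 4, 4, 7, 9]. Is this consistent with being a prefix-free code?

Kraft inequality: Σ 2^(-l_i) ≤ 1 for prefix-free code
Calculating: 2^(-1) + 2^(-1) + 2^(-1) + 2^(-1) + 2^(-3) + 2^(-4) + 2^(-4) + 2^(-7) + 2^(-9)
= 0.5 + 0.5 + 0.5 + 0.5 + 0.125 + 0.0625 + 0.0625 + 0.0078125 + 0.001953125
= 2.2598
Since 2.2598 > 1, prefix-free code does not exist


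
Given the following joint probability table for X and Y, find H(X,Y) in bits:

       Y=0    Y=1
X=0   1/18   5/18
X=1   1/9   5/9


H(X,Y) = -Σ p(x,y) log₂ p(x,y)
  p(0,0)=1/18: -0.0556 × log₂(0.0556) = 0.2317
  p(0,1)=5/18: -0.2778 × log₂(0.2778) = 0.5133
  p(1,0)=1/9: -0.1111 × log₂(0.1111) = 0.3522
  p(1,1)=5/9: -0.5556 × log₂(0.5556) = 0.4711
H(X,Y) = 1.5683 bits


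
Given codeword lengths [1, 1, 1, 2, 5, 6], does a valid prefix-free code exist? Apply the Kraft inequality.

Kraft inequality: Σ 2^(-l_i) ≤ 1 for prefix-free code
Calculating: 2^(-1) + 2^(-1) + 2^(-1) + 2^(-2) + 2^(-5) + 2^(-6)
= 0.5 + 0.5 + 0.5 + 0.25 + 0.03125 + 0.015625
= 1.7969
Since 1.7969 > 1, prefix-free code does not exist


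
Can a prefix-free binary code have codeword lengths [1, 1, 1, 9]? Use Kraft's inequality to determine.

Kraft inequality: Σ 2^(-l_i) ≤ 1 for prefix-free code
Calculating: 2^(-1) + 2^(-1) + 2^(-1) + 2^(-9)
= 0.5 + 0.5 + 0.5 + 0.001953125
= 1.5020
Since 1.5020 > 1, prefix-free code does not exist


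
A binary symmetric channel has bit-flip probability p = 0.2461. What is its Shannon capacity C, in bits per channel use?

For BSC with error probability p:
C = 1 - H(p) where H(p) is binary entropy
H(0.2461) = -0.2461 × log₂(0.2461) - 0.7539 × log₂(0.7539)
H(p) = 0.8050
C = 1 - 0.8050 = 0.1950 bits/use


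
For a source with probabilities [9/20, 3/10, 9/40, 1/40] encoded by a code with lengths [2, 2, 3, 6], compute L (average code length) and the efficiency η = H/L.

Average length L = Σ p_i × l_i = 2.3250 bits
Entropy H = 1.6567 bits
Efficiency η = H/L × 100% = 71.26%


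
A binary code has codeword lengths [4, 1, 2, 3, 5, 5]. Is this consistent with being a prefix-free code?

Kraft inequality: Σ 2^(-l_i) ≤ 1 for prefix-free code
Calculating: 2^(-4) + 2^(-1) + 2^(-2) + 2^(-3) + 2^(-5) + 2^(-5)
= 0.0625 + 0.5 + 0.25 + 0.125 + 0.03125 + 0.03125
= 1.0000
Since 1.0000 ≤ 1, prefix-free code exists


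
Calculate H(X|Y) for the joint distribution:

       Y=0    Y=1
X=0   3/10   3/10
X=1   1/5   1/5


H(X|Y) = Σ_y p(y) H(X|Y=y)
  p(Y=0) = 1/2, H(X|Y=0) = 0.9710
  p(Y=1) = 1/2, H(X|Y=1) = 0.9710
H(X|Y) = 0.5000×0.9710 + 0.5000×0.9710 = 0.9710 bits


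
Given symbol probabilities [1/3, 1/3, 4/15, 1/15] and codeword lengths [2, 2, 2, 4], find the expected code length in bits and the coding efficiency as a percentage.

Average length L = Σ p_i × l_i = 2.1333 bits
Entropy H = 1.8256 bits
Efficiency η = H/L × 100% = 85.58%


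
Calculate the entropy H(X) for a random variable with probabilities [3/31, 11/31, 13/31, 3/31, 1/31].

H(X) = -Σ p(x) log₂ p(x)
  -3/31 × log₂(3/31) = 0.3261
  -11/31 × log₂(11/31) = 0.5304
  -13/31 × log₂(13/31) = 0.5258
  -3/31 × log₂(3/31) = 0.3261
  -1/31 × log₂(1/31) = 0.1598
H(X) = 1.8681 bits


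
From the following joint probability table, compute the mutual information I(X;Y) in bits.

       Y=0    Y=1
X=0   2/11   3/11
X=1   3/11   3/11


H(X) = 0.9940, H(Y) = 0.9940, H(X,Y) = 1.9808
I(X;Y) = H(X) + H(Y) - H(X,Y) = 0.0072 bits


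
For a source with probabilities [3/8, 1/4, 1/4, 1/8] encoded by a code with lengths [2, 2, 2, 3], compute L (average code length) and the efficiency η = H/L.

Average length L = Σ p_i × l_i = 2.1250 bits
Entropy H = 1.9056 bits
Efficiency η = H/L × 100% = 89.68%


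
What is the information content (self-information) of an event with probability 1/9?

Information content I(x) = -log₂(p(x))
I = -log₂(1/9) = -log₂(0.1111)
I = 3.1699 bits


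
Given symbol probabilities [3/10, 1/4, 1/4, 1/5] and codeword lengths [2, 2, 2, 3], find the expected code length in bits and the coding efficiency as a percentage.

Average length L = Σ p_i × l_i = 2.2000 bits
Entropy H = 1.9855 bits
Efficiency η = H/L × 100% = 90.25%


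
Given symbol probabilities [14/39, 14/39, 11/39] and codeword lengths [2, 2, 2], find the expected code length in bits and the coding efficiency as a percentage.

Average length L = Σ p_i × l_i = 2.0000 bits
Entropy H = 1.5762 bits
Efficiency η = H/L × 100% = 78.81%


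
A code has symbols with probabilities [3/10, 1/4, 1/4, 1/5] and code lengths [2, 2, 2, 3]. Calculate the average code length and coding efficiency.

Average length L = Σ p_i × l_i = 2.2000 bits
Entropy H = 1.9855 bits
Efficiency η = H/L × 100% = 90.25%


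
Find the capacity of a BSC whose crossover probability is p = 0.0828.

For BSC with error probability p:
C = 1 - H(p) where H(p) is binary entropy
H(0.0828) = -0.0828 × log₂(0.0828) - 0.9172 × log₂(0.9172)
H(p) = 0.4120
C = 1 - 0.4120 = 0.5880 bits/use


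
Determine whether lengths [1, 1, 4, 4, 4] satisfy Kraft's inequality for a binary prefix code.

Kraft inequality: Σ 2^(-l_i) ≤ 1 for prefix-free code
Calculating: 2^(-1) + 2^(-1) + 2^(-4) + 2^(-4) + 2^(-4)
= 0.5 + 0.5 + 0.0625 + 0.0625 + 0.0625
= 1.1875
Since 1.1875 > 1, prefix-free code does not exist


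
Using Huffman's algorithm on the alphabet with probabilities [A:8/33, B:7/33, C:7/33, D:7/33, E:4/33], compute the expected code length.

Huffman tree construction:
Combine smallest probabilities repeatedly
Resulting codes:
  A: 10 (length 2)
  B: 111 (length 3)
  C: 00 (length 2)
  D: 01 (length 2)
  E: 110 (length 3)
Average length = Σ p(s) × length(s) = 2.3333 bits


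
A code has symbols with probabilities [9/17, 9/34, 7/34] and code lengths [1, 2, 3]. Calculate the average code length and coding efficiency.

Average length L = Σ p_i × l_i = 1.6765 bits
Entropy H = 1.4628 bits
Efficiency η = H/L × 100% = 87.25%


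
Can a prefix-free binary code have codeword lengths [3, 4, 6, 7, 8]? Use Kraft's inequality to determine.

Kraft inequality: Σ 2^(-l_i) ≤ 1 for prefix-free code
Calculating: 2^(-3) + 2^(-4) + 2^(-6) + 2^(-7) + 2^(-8)
= 0.125 + 0.0625 + 0.015625 + 0.0078125 + 0.00390625
= 0.2148
Since 0.2148 ≤ 1, prefix-free code exists


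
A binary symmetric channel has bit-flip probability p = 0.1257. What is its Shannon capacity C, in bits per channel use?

For BSC with error probability p:
C = 1 - H(p) where H(p) is binary entropy
H(0.1257) = -0.1257 × log₂(0.1257) - 0.8743 × log₂(0.8743)
H(p) = 0.5455
C = 1 - 0.5455 = 0.4545 bits/use


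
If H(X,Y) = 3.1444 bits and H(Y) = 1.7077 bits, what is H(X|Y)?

Chain rule: H(X,Y) = H(X|Y) + H(Y)
H(X|Y) = H(X,Y) - H(Y) = 3.1444 - 1.7077 = 1.4367 bits


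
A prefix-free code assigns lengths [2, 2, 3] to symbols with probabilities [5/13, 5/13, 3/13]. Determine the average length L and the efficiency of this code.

Average length L = Σ p_i × l_i = 2.2308 bits
Entropy H = 1.5486 bits
Efficiency η = H/L × 100% = 69.42%


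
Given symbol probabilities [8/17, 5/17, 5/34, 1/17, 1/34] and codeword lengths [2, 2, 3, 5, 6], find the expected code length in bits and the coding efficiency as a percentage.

Average length L = Σ p_i × l_i = 2.4412 bits
Entropy H = 1.8278 bits
Efficiency η = H/L × 100% = 74.87%


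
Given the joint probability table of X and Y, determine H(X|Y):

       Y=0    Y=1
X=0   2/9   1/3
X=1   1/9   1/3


H(X|Y) = Σ_y p(y) H(X|Y=y)
  p(Y=0) = 1/3, H(X|Y=0) = 0.9183
  p(Y=1) = 2/3, H(X|Y=1) = 1.0000
H(X|Y) = 0.3333×0.9183 + 0.6667×1.0000 = 0.9728 bits


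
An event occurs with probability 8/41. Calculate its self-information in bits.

Information content I(x) = -log₂(p(x))
I = -log₂(8/41) = -log₂(0.1951)
I = 2.3576 bits


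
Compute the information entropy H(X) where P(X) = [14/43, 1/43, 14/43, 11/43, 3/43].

H(X) = -Σ p(x) log₂ p(x)
  -14/43 × log₂(14/43) = 0.5271
  -1/43 × log₂(1/43) = 0.1262
  -14/43 × log₂(14/43) = 0.5271
  -11/43 × log₂(11/43) = 0.5031
  -3/43 × log₂(3/43) = 0.2680
H(X) = 1.9515 bits


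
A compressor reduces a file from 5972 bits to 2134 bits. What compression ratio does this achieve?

Compression ratio = Original / Compressed
= 5972 / 2134 = 2.80:1


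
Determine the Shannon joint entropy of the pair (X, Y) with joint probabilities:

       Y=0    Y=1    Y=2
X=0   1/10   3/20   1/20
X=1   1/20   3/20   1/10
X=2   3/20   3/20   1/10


H(X,Y) = -Σ p(x,y) log₂ p(x,y)
  p(0,0)=1/10: -0.1000 × log₂(0.1000) = 0.3322
  p(0,1)=3/20: -0.1500 × log₂(0.1500) = 0.4105
  p(0,2)=1/20: -0.0500 × log₂(0.0500) = 0.2161
  p(1,0)=1/20: -0.0500 × log₂(0.0500) = 0.2161
  p(1,1)=3/20: -0.1500 × log₂(0.1500) = 0.4105
  p(1,2)=1/10: -0.1000 × log₂(0.1000) = 0.3322
  p(2,0)=3/20: -0.1500 × log₂(0.1500) = 0.4105
  p(2,1)=3/20: -0.1500 × log₂(0.1500) = 0.4105
  p(2,2)=1/10: -0.1000 × log₂(0.1000) = 0.3322
H(X,Y) = 3.0710 bits


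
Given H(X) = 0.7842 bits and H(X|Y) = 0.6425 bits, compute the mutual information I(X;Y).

I(X;Y) = H(X) - H(X|Y)
I(X;Y) = 0.7842 - 0.6425 = 0.1417 bits


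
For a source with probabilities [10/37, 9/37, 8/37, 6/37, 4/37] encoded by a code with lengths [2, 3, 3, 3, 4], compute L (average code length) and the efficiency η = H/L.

Average length L = Σ p_i × l_i = 2.8378 bits
Entropy H = 2.2565 bits
Efficiency η = H/L × 100% = 79.52%


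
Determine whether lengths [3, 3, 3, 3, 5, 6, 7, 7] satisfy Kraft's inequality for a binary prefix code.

Kraft inequality: Σ 2^(-l_i) ≤ 1 for prefix-free code
Calculating: 2^(-3) + 2^(-3) + 2^(-3) + 2^(-3) + 2^(-5) + 2^(-6) + 2^(-7) + 2^(-7)
= 0.125 + 0.125 + 0.125 + 0.125 + 0.03125 + 0.015625 + 0.0078125 + 0.0078125
= 0.5625
Since 0.5625 ≤ 1, prefix-free code exists


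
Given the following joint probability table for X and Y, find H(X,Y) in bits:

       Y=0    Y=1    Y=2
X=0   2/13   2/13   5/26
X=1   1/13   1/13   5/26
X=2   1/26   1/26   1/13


H(X,Y) = -Σ p(x,y) log₂ p(x,y)
  p(0,0)=2/13: -0.1538 × log₂(0.1538) = 0.4155
  p(0,1)=2/13: -0.1538 × log₂(0.1538) = 0.4155
  p(0,2)=5/26: -0.1923 × log₂(0.1923) = 0.4574
  p(1,0)=1/13: -0.0769 × log₂(0.0769) = 0.2846
  p(1,1)=1/13: -0.0769 × log₂(0.0769) = 0.2846
  p(1,2)=5/26: -0.1923 × log₂(0.1923) = 0.4574
  p(2,0)=1/26: -0.0385 × log₂(0.0385) = 0.1808
  p(2,1)=1/26: -0.0385 × log₂(0.0385) = 0.1808
  p(2,2)=1/13: -0.0769 × log₂(0.0769) = 0.2846
H(X,Y) = 2.9612 bits


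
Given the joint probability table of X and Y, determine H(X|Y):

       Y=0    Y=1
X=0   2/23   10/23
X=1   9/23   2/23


H(X|Y) = Σ_y p(y) H(X|Y=y)
  p(Y=0) = 11/23, H(X|Y=0) = 0.6840
  p(Y=1) = 12/23, H(X|Y=1) = 0.6500
H(X|Y) = 0.4783×0.6840 + 0.5217×0.6500 = 0.6663 bits


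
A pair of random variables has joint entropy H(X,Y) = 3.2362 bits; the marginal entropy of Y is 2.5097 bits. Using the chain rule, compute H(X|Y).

Chain rule: H(X,Y) = H(X|Y) + H(Y)
H(X|Y) = H(X,Y) - H(Y) = 3.2362 - 2.5097 = 0.7265 bits


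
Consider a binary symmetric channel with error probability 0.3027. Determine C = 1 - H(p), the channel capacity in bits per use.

For BSC with error probability p:
C = 1 - H(p) where H(p) is binary entropy
H(0.3027) = -0.3027 × log₂(0.3027) - 0.6973 × log₂(0.6973)
H(p) = 0.8846
C = 1 - 0.8846 = 0.1154 bits/use


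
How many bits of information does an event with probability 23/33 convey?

Information content I(x) = -log₂(p(x))
I = -log₂(23/33) = -log₂(0.6970)
I = 0.5208 bits


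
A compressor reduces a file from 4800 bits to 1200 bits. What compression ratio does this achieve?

Compression ratio = Original / Compressed
= 4800 / 1200 = 4.00:1


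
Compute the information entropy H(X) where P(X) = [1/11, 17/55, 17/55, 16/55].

H(X) = -Σ p(x) log₂ p(x)
  -1/11 × log₂(1/11) = 0.3145
  -17/55 × log₂(17/55) = 0.5236
  -17/55 × log₂(17/55) = 0.5236
  -16/55 × log₂(16/55) = 0.5182
H(X) = 1.8798 bits


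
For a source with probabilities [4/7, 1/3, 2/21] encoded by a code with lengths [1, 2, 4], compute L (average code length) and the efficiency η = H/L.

Average length L = Σ p_i × l_i = 1.6190 bits
Entropy H = 1.3127 bits
Efficiency η = H/L × 100% = 81.08%


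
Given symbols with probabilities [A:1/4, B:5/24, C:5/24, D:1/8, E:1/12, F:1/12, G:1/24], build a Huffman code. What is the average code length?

Huffman tree construction:
Combine smallest probabilities repeatedly
Resulting codes:
  A: 10 (length 2)
  B: 111 (length 3)
  C: 00 (length 2)
  D: 011 (length 3)
  E: 1101 (length 4)
  F: 010 (length 3)
  G: 1100 (length 4)
Average length = Σ p(s) × length(s) = 2.6667 bits


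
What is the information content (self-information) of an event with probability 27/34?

Information content I(x) = -log₂(p(x))
I = -log₂(27/34) = -log₂(0.7941)
I = 0.3326 bits


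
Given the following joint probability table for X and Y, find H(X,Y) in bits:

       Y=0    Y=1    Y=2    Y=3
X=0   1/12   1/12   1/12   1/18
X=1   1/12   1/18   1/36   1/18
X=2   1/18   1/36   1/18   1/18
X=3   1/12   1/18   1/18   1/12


H(X,Y) = -Σ p(x,y) log₂ p(x,y)
  p(0,0)=1/12: -0.0833 × log₂(0.0833) = 0.2987
  p(0,1)=1/12: -0.0833 × log₂(0.0833) = 0.2987
  p(0,2)=1/12: -0.0833 × log₂(0.0833) = 0.2987
  p(0,3)=1/18: -0.0556 × log₂(0.0556) = 0.2317
  p(1,0)=1/12: -0.0833 × log₂(0.0833) = 0.2987
  p(1,1)=1/18: -0.0556 × log₂(0.0556) = 0.2317
  p(1,2)=1/36: -0.0278 × log₂(0.0278) = 0.1436
  p(1,3)=1/18: -0.0556 × log₂(0.0556) = 0.2317
  p(2,0)=1/18: -0.0556 × log₂(0.0556) = 0.2317
  p(2,1)=1/36: -0.0278 × log₂(0.0278) = 0.1436
  p(2,2)=1/18: -0.0556 × log₂(0.0556) = 0.2317
  p(2,3)=1/18: -0.0556 × log₂(0.0556) = 0.2317
  p(3,0)=1/12: -0.0833 × log₂(0.0833) = 0.2987
  p(3,1)=1/18: -0.0556 × log₂(0.0556) = 0.2317
  p(3,2)=1/18: -0.0556 × log₂(0.0556) = 0.2317
  p(3,3)=1/12: -0.0833 × log₂(0.0833) = 0.2987
H(X,Y) = 3.9330 bits


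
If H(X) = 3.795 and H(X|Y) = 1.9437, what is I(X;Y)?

I(X;Y) = H(X) - H(X|Y)
I(X;Y) = 3.795 - 1.9437 = 1.8513 bits


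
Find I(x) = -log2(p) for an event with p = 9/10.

Information content I(x) = -log₂(p(x))
I = -log₂(9/10) = -log₂(0.9000)
I = 0.1520 bits


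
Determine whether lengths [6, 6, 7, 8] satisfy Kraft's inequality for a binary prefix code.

Kraft inequality: Σ 2^(-l_i) ≤ 1 for prefix-free code
Calculating: 2^(-6) + 2^(-6) + 2^(-7) + 2^(-8)
= 0.015625 + 0.015625 + 0.0078125 + 0.00390625
= 0.0430
Since 0.0430 ≤ 1, prefix-free code exists


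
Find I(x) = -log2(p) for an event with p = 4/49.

Information content I(x) = -log₂(p(x))
I = -log₂(4/49) = -log₂(0.0816)
I = 3.6147 bits


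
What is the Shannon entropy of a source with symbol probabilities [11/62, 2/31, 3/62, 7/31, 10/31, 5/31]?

H(X) = -Σ p(x) log₂ p(x)
  -11/62 × log₂(11/62) = 0.4426
  -2/31 × log₂(2/31) = 0.2551
  -3/62 × log₂(3/62) = 0.2114
  -7/31 × log₂(7/31) = 0.4848
  -10/31 × log₂(10/31) = 0.5265
  -5/31 × log₂(5/31) = 0.4246
H(X) = 2.3450 bits


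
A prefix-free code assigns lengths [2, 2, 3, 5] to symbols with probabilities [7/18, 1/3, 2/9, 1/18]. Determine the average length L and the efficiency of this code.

Average length L = Σ p_i × l_i = 2.3889 bits
Entropy H = 1.7721 bits
Efficiency η = H/L × 100% = 74.18%


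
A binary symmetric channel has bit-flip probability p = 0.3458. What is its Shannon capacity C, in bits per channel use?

For BSC with error probability p:
C = 1 - H(p) where H(p) is binary entropy
H(0.3458) = -0.3458 × log₂(0.3458) - 0.6542 × log₂(0.6542)
H(p) = 0.9303
C = 1 - 0.9303 = 0.0697 bits/use


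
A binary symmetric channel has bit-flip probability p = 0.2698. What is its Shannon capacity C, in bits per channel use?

For BSC with error probability p:
C = 1 - H(p) where H(p) is binary entropy
H(0.2698) = -0.2698 × log₂(0.2698) - 0.7302 × log₂(0.7302)
H(p) = 0.8412
C = 1 - 0.8412 = 0.1588 bits/use


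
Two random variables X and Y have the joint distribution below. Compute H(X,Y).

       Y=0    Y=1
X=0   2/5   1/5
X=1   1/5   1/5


H(X,Y) = -Σ p(x,y) log₂ p(x,y)
  p(0,0)=2/5: -0.4000 × log₂(0.4000) = 0.5288
  p(0,1)=1/5: -0.2000 × log₂(0.2000) = 0.4644
  p(1,0)=1/5: -0.2000 × log₂(0.2000) = 0.4644
  p(1,1)=1/5: -0.2000 × log₂(0.2000) = 0.4644
H(X,Y) = 1.9219 bits


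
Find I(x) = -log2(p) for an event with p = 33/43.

Information content I(x) = -log₂(p(x))
I = -log₂(33/43) = -log₂(0.7674)
I = 0.3819 bits


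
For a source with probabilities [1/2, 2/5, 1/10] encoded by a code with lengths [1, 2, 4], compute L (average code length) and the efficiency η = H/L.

Average length L = Σ p_i × l_i = 1.7000 bits
Entropy H = 1.3610 bits
Efficiency η = H/L × 100% = 80.06%


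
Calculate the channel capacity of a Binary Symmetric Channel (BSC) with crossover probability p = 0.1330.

For BSC with error probability p:
C = 1 - H(p) where H(p) is binary entropy
H(0.1330) = -0.1330 × log₂(0.1330) - 0.8670 × log₂(0.8670)
H(p) = 0.5656
C = 1 - 0.5656 = 0.4344 bits/use


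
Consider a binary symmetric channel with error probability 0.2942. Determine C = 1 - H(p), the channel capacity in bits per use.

For BSC with error probability p:
C = 1 - H(p) where H(p) is binary entropy
H(0.2942) = -0.2942 × log₂(0.2942) - 0.7058 × log₂(0.7058)
H(p) = 0.8741
C = 1 - 0.8741 = 0.1259 bits/use


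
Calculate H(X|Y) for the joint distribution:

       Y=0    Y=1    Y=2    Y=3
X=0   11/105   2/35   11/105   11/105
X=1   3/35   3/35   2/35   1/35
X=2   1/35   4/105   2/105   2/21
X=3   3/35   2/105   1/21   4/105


H(X|Y) = Σ_y p(y) H(X|Y=y)
  p(Y=0) = 32/105, H(X|Y=0) = 1.8791
  p(Y=1) = 1/5, H(X|Y=1) = 1.8190
  p(Y=2) = 8/35, H(X|Y=2) = 1.7861
  p(Y=3) = 4/15, H(X|Y=3) = 1.8064
H(X|Y) = 0.3048×1.8791 + 0.2000×1.8190 + 0.2286×1.7861 + 0.2667×1.8064 = 1.8264 bits


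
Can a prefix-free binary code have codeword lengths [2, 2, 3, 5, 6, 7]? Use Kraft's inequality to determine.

Kraft inequality: Σ 2^(-l_i) ≤ 1 for prefix-free code
Calculating: 2^(-2) + 2^(-2) + 2^(-3) + 2^(-5) + 2^(-6) + 2^(-7)
= 0.25 + 0.25 + 0.125 + 0.03125 + 0.015625 + 0.0078125
= 0.6797
Since 0.6797 ≤ 1, prefix-free code exists


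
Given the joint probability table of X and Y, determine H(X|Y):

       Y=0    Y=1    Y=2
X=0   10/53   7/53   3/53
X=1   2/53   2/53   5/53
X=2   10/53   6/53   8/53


H(X|Y) = Σ_y p(y) H(X|Y=y)
  p(Y=0) = 22/53, H(X|Y=0) = 1.3486
  p(Y=1) = 15/53, H(X|Y=1) = 1.4295
  p(Y=2) = 16/53, H(X|Y=2) = 1.4772
H(X|Y) = 0.4151×1.3486 + 0.2830×1.4295 + 0.3019×1.4772 = 1.4103 bits


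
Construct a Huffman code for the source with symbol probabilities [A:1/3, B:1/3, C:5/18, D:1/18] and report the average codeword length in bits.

Huffman tree construction:
Combine smallest probabilities repeatedly
Resulting codes:
  A: 10 (length 2)
  B: 11 (length 2)
  C: 01 (length 2)
  D: 00 (length 2)
Average length = Σ p(s) × length(s) = 2.0000 bits


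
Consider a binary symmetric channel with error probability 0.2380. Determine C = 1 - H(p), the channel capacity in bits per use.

For BSC with error probability p:
C = 1 - H(p) where H(p) is binary entropy
H(0.2380) = -0.2380 × log₂(0.2380) - 0.7620 × log₂(0.7620)
H(p) = 0.7917
C = 1 - 0.7917 = 0.2083 bits/use


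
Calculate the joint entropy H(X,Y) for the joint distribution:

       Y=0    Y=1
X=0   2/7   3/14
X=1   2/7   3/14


H(X,Y) = -Σ p(x,y) log₂ p(x,y)
  p(0,0)=2/7: -0.2857 × log₂(0.2857) = 0.5164
  p(0,1)=3/14: -0.2143 × log₂(0.2143) = 0.4762
  p(1,0)=2/7: -0.2857 × log₂(0.2857) = 0.5164
  p(1,1)=3/14: -0.2143 × log₂(0.2143) = 0.4762
H(X,Y) = 1.9852 bits


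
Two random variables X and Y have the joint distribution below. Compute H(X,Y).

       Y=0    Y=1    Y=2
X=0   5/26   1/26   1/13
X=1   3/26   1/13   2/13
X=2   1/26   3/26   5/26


H(X,Y) = -Σ p(x,y) log₂ p(x,y)
  p(0,0)=5/26: -0.1923 × log₂(0.1923) = 0.4574
  p(0,1)=1/26: -0.0385 × log₂(0.0385) = 0.1808
  p(0,2)=1/13: -0.0769 × log₂(0.0769) = 0.2846
  p(1,0)=3/26: -0.1154 × log₂(0.1154) = 0.3595
  p(1,1)=1/13: -0.0769 × log₂(0.0769) = 0.2846
  p(1,2)=2/13: -0.1538 × log₂(0.1538) = 0.4155
  p(2,0)=1/26: -0.0385 × log₂(0.0385) = 0.1808
  p(2,1)=3/26: -0.1154 × log₂(0.1154) = 0.3595
  p(2,2)=5/26: -0.1923 × log₂(0.1923) = 0.4574
H(X,Y) = 2.9801 bits


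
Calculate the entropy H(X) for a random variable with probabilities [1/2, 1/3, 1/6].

H(X) = -Σ p(x) log₂ p(x)
  -1/2 × log₂(1/2) = 0.5000
  -1/3 × log₂(1/3) = 0.5283
  -1/6 × log₂(1/6) = 0.4308
H(X) = 1.4591 bits


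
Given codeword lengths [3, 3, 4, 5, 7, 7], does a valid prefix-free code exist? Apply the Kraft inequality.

Kraft inequality: Σ 2^(-l_i) ≤ 1 for prefix-free code
Calculating: 2^(-3) + 2^(-3) + 2^(-4) + 2^(-5) + 2^(-7) + 2^(-7)
= 0.125 + 0.125 + 0.0625 + 0.03125 + 0.0078125 + 0.0078125
= 0.3594
Since 0.3594 ≤ 1, prefix-free code exists
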